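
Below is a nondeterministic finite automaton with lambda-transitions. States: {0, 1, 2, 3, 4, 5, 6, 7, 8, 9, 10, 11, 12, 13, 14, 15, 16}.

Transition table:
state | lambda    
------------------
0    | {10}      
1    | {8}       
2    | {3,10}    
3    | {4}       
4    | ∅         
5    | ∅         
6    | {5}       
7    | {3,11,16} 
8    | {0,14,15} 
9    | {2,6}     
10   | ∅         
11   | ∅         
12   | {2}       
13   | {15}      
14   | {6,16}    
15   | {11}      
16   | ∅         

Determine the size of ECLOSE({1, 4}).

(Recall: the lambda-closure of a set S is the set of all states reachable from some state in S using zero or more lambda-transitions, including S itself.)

11

Start with {1, 4}.
From 1 via lambda: add 8.
From 8 via lambda: add 0, 14, 15.
From 0 via lambda: add 10.
From 14 via lambda: add 6, 16.
From 15 via lambda: add 11.
From 6 via lambda: add 5.
lambda-closure = {0, 1, 4, 5, 6, 8, 10, 11, 14, 15, 16}, which has 11 states.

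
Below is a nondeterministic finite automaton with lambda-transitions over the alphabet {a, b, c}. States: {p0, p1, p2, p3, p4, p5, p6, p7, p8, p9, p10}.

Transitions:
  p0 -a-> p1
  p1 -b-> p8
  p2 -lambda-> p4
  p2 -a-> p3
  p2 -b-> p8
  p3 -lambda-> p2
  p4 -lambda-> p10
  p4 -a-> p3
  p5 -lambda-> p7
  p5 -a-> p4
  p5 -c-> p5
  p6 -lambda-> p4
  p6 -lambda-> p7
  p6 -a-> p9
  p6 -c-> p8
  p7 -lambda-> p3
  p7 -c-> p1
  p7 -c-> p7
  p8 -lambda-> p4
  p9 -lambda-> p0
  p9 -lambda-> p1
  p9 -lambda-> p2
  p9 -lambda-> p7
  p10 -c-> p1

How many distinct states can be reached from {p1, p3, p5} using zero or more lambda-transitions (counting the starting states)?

7

Start with {p1, p3, p5}.
From p3 via lambda: add p2.
From p5 via lambda: add p7.
From p2 via lambda: add p4.
From p4 via lambda: add p10.
lambda-closure = {p1, p2, p3, p4, p5, p7, p10}, which has 7 states.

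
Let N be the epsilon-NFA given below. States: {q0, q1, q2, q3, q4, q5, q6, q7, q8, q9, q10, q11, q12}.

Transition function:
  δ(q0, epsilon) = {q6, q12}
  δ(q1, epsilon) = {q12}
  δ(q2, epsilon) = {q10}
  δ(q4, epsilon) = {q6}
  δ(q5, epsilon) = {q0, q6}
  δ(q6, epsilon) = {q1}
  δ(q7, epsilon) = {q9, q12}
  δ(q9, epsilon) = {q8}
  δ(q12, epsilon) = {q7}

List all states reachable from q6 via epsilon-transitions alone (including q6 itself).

{q1, q6, q7, q8, q9, q12}

Start with {q6}.
From q6 via epsilon: add q1.
From q1 via epsilon: add q12.
From q12 via epsilon: add q7.
From q7 via epsilon: add q9.
From q9 via epsilon: add q8.
No new states can be added; the closed set is {q1, q6, q7, q8, q9, q12}.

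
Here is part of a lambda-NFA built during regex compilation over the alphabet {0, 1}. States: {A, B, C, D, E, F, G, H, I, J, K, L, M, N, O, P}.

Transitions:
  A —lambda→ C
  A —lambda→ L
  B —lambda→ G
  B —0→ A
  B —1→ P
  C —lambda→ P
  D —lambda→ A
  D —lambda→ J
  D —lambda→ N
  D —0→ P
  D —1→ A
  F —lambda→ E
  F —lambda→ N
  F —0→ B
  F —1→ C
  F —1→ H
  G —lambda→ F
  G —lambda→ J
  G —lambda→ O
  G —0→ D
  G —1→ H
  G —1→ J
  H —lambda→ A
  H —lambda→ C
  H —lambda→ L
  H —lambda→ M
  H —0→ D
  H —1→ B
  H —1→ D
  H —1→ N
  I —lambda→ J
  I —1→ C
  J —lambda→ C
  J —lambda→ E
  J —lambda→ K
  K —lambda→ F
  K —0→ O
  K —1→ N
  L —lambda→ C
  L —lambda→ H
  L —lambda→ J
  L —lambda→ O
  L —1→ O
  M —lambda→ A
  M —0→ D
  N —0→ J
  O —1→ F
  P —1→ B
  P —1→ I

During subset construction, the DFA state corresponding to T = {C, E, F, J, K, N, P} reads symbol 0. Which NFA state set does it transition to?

{B, C, E, F, G, J, K, N, O, P}

F on 0 → {B}.
K on 0 → {O}.
N on 0 → {J}.
No 0-transition from C, E, J, P.
Union after reading 0: {B, J, O}.
Now take the lambda-closure:
From B via lambda: add G.
From J via lambda: add C, E, K.
From C via lambda: add P.
From G via lambda: add F.
From F via lambda: add N.
No new states can be added; the closed set is {B, C, E, F, G, J, K, N, O, P}.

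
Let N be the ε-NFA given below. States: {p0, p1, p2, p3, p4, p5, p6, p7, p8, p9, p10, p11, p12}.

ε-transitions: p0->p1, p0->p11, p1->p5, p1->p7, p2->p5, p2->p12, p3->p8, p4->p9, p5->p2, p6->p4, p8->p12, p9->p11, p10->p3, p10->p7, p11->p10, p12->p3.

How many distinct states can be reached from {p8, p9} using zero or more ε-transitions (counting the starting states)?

7

Start with {p8, p9}.
From p8 via ε: add p12.
From p9 via ε: add p11.
From p11 via ε: add p10.
From p12 via ε: add p3.
From p10 via ε: add p7.
ε-closure = {p3, p7, p8, p9, p10, p11, p12}, which has 7 states.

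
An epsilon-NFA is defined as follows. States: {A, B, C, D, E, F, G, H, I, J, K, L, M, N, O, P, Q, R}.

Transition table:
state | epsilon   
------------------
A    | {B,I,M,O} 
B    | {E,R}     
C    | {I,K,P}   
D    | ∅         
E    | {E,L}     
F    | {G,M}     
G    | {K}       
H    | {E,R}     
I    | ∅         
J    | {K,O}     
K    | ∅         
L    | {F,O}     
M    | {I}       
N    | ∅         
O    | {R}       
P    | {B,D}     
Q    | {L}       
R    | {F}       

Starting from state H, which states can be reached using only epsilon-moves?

{E, F, G, H, I, K, L, M, O, R}

Start with {H}.
From H via epsilon: add E, R.
From E via epsilon: add L.
From R via epsilon: add F.
From F via epsilon: add G, M.
From L via epsilon: add O.
From G via epsilon: add K.
From M via epsilon: add I.
No new states can be added; the closed set is {E, F, G, H, I, K, L, M, O, R}.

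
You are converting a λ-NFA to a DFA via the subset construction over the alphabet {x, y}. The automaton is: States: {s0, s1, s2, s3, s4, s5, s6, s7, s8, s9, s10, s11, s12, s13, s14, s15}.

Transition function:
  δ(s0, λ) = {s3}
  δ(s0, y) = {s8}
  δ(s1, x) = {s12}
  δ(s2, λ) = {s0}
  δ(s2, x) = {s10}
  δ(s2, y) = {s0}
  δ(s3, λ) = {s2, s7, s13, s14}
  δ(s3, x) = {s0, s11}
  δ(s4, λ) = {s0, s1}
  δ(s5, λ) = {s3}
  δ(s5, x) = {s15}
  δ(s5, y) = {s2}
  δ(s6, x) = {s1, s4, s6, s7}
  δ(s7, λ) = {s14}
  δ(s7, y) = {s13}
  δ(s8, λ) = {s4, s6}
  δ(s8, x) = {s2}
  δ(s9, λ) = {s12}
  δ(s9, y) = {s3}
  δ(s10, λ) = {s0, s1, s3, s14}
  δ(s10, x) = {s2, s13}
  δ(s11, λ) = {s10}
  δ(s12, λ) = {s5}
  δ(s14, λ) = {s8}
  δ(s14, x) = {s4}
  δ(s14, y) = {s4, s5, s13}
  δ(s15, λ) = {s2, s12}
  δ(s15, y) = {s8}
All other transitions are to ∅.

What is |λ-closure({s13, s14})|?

Start with {s13, s14}.
From s14 via λ: add s8.
From s8 via λ: add s4, s6.
From s4 via λ: add s0, s1.
From s0 via λ: add s3.
From s3 via λ: add s2, s7.
λ-closure = {s0, s1, s2, s3, s4, s6, s7, s8, s13, s14}, which has 10 states.

10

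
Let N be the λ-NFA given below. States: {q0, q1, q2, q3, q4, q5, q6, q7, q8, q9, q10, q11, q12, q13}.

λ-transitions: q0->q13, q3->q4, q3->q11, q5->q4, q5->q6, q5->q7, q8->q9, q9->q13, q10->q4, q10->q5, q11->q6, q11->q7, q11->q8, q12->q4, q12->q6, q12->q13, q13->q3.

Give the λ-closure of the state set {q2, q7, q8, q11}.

{q2, q3, q4, q6, q7, q8, q9, q11, q13}

Start with {q2, q7, q8, q11}.
From q8 via λ: add q9.
From q11 via λ: add q6.
From q9 via λ: add q13.
From q13 via λ: add q3.
From q3 via λ: add q4.
No new states can be added; the closed set is {q2, q3, q4, q6, q7, q8, q9, q11, q13}.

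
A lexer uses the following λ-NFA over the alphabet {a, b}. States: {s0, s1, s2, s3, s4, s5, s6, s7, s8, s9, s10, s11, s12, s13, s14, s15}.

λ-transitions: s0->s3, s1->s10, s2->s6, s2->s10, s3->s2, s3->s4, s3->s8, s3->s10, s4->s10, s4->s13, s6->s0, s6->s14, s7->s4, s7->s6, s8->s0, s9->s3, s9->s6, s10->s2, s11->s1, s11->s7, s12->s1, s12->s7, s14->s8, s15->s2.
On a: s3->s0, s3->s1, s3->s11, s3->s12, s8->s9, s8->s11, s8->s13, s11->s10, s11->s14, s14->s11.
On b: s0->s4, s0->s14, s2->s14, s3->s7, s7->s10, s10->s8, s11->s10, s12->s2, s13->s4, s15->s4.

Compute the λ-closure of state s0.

Start with {s0}.
From s0 via λ: add s3.
From s3 via λ: add s2, s4, s8, s10.
From s2 via λ: add s6.
From s4 via λ: add s13.
From s6 via λ: add s14.
No new states can be added; the closed set is {s0, s2, s3, s4, s6, s8, s10, s13, s14}.

{s0, s2, s3, s4, s6, s8, s10, s13, s14}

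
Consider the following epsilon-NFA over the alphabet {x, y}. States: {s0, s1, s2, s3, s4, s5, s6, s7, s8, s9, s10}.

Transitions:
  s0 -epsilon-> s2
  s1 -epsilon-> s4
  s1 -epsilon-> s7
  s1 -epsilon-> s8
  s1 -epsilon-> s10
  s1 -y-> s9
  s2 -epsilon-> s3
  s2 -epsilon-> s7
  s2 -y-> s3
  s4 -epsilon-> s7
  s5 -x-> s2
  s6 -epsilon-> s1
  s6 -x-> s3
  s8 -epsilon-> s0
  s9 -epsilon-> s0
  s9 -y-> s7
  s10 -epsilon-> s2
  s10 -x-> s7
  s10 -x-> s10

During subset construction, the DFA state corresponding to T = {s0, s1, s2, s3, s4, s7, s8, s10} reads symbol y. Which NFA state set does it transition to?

s1 on y → {s9}.
s2 on y → {s3}.
No y-transition from s0, s3, s4, s7, s8, s10.
Union after reading y: {s3, s9}.
Now take the epsilon-closure:
From s9 via epsilon: add s0.
From s0 via epsilon: add s2.
From s2 via epsilon: add s7.
No new states can be added; the closed set is {s0, s2, s3, s7, s9}.

{s0, s2, s3, s7, s9}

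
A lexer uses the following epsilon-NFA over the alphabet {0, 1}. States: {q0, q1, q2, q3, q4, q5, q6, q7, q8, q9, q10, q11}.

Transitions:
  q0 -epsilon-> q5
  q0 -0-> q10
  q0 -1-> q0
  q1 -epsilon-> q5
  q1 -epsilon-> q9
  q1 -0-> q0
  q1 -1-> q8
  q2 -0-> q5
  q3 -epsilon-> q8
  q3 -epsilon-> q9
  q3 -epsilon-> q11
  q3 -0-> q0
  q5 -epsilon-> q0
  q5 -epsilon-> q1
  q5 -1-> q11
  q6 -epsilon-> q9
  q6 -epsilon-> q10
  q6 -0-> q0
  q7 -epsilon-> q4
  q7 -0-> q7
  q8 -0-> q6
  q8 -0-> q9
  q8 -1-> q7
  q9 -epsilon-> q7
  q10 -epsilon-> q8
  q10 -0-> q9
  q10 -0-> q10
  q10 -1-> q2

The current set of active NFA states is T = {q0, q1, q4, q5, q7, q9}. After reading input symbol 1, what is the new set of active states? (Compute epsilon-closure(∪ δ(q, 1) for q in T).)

q0 on 1 → {q0}.
q1 on 1 → {q8}.
q5 on 1 → {q11}.
No 1-transition from q4, q7, q9.
Union after reading 1: {q0, q8, q11}.
Now take the epsilon-closure:
From q0 via epsilon: add q5.
From q5 via epsilon: add q1.
From q1 via epsilon: add q9.
From q9 via epsilon: add q7.
From q7 via epsilon: add q4.
No new states can be added; the closed set is {q0, q1, q4, q5, q7, q8, q9, q11}.

{q0, q1, q4, q5, q7, q8, q9, q11}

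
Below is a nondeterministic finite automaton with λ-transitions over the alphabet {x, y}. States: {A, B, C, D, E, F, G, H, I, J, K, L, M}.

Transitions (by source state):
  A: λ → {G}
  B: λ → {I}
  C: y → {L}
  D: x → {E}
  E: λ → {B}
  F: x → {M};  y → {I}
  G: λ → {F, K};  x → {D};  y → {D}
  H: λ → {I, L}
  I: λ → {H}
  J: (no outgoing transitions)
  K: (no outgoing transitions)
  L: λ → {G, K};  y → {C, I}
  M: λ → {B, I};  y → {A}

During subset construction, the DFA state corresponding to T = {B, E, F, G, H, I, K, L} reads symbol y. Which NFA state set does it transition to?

F on y → {I}.
G on y → {D}.
L on y → {C, I}.
No y-transition from B, E, H, I, K.
Union after reading y: {C, D, I}.
Now take the λ-closure:
From I via λ: add H.
From H via λ: add L.
From L via λ: add G, K.
From G via λ: add F.
No new states can be added; the closed set is {C, D, F, G, H, I, K, L}.

{C, D, F, G, H, I, K, L}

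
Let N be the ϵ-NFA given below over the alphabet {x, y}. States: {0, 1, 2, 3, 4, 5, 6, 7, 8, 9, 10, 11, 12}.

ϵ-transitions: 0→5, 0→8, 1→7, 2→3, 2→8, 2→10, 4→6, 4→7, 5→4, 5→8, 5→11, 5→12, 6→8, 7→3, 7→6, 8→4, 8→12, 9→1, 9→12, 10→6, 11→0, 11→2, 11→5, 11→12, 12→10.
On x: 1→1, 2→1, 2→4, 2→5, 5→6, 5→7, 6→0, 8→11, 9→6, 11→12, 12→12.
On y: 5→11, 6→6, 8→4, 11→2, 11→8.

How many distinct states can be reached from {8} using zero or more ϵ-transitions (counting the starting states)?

Start with {8}.
From 8 via ϵ: add 4, 12.
From 4 via ϵ: add 6, 7.
From 12 via ϵ: add 10.
From 7 via ϵ: add 3.
ϵ-closure = {3, 4, 6, 7, 8, 10, 12}, which has 7 states.

7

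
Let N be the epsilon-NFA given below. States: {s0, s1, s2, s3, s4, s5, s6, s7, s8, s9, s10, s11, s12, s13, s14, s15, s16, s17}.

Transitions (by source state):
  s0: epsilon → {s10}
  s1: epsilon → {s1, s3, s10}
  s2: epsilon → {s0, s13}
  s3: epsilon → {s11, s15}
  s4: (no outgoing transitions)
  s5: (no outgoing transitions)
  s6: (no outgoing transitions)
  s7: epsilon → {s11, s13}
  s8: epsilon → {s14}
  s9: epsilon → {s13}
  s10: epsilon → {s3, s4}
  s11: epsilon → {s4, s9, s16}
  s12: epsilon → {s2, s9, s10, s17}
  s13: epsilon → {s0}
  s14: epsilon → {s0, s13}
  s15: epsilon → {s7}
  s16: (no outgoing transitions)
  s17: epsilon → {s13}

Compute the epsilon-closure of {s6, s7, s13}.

{s0, s3, s4, s6, s7, s9, s10, s11, s13, s15, s16}

Start with {s6, s7, s13}.
From s7 via epsilon: add s11.
From s13 via epsilon: add s0.
From s0 via epsilon: add s10.
From s11 via epsilon: add s4, s9, s16.
From s10 via epsilon: add s3.
From s3 via epsilon: add s15.
No new states can be added; the closed set is {s0, s3, s4, s6, s7, s9, s10, s11, s13, s15, s16}.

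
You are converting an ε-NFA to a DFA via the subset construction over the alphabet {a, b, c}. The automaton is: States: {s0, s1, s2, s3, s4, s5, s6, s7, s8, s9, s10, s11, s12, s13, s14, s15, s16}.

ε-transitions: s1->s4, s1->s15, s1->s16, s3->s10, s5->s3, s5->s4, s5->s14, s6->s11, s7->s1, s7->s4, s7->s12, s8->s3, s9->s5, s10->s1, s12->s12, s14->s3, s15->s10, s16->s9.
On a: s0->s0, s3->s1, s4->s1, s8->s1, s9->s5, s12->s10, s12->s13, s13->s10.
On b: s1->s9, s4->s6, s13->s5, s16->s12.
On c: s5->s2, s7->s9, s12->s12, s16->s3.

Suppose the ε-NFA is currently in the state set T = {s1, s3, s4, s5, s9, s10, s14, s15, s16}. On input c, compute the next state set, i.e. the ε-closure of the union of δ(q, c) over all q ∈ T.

{s1, s2, s3, s4, s5, s9, s10, s14, s15, s16}

s5 on c → {s2}.
s16 on c → {s3}.
No c-transition from s1, s3, s4, s9, s10, s14, s15.
Union after reading c: {s2, s3}.
Now take the ε-closure:
From s3 via ε: add s10.
From s10 via ε: add s1.
From s1 via ε: add s4, s15, s16.
From s16 via ε: add s9.
From s9 via ε: add s5.
From s5 via ε: add s14.
No new states can be added; the closed set is {s1, s2, s3, s4, s5, s9, s10, s14, s15, s16}.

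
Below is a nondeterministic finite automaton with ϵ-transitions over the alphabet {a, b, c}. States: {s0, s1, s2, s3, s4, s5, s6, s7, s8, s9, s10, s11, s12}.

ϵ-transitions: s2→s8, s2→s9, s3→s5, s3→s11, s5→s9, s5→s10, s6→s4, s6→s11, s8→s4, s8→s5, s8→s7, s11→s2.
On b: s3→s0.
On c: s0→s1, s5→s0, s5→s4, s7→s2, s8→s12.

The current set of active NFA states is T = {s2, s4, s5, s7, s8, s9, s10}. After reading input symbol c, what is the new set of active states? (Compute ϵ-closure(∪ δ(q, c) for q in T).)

{s0, s2, s4, s5, s7, s8, s9, s10, s12}

s5 on c → {s0, s4}.
s7 on c → {s2}.
s8 on c → {s12}.
No c-transition from s2, s4, s9, s10.
Union after reading c: {s0, s2, s4, s12}.
Now take the ϵ-closure:
From s2 via ϵ: add s8, s9.
From s8 via ϵ: add s5, s7.
From s5 via ϵ: add s10.
No new states can be added; the closed set is {s0, s2, s4, s5, s7, s8, s9, s10, s12}.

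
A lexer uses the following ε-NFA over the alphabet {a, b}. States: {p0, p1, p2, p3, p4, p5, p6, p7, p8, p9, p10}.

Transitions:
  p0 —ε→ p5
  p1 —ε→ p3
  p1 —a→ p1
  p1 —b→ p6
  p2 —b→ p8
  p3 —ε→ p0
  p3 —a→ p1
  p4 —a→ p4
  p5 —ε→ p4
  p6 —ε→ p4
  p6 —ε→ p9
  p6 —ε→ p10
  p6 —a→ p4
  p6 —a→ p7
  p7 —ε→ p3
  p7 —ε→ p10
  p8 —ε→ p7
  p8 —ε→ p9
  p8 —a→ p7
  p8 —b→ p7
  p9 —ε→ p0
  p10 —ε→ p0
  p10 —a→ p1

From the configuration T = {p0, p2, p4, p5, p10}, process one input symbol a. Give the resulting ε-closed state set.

p4 on a → {p4}.
p10 on a → {p1}.
No a-transition from p0, p2, p5.
Union after reading a: {p1, p4}.
Now take the ε-closure:
From p1 via ε: add p3.
From p3 via ε: add p0.
From p0 via ε: add p5.
No new states can be added; the closed set is {p0, p1, p3, p4, p5}.

{p0, p1, p3, p4, p5}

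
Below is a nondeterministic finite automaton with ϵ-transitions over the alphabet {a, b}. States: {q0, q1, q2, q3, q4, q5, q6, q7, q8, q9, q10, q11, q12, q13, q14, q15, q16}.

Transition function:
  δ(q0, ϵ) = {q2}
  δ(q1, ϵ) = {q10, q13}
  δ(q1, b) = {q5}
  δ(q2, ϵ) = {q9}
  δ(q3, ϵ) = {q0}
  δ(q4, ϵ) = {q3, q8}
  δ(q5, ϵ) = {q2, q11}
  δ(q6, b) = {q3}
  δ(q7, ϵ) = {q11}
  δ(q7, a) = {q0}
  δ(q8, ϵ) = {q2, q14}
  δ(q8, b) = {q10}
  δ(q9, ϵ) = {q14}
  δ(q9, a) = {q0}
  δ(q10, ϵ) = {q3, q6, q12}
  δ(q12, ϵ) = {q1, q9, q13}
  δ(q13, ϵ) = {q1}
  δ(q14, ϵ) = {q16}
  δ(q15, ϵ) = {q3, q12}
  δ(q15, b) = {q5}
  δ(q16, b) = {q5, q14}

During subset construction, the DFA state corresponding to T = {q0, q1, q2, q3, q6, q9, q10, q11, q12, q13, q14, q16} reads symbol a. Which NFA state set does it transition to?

q9 on a → {q0}.
No a-transition from q0, q1, q2, q3, q6, q10, q11, q12, q13, q14, q16.
Union after reading a: {q0}.
Now take the ϵ-closure:
From q0 via ϵ: add q2.
From q2 via ϵ: add q9.
From q9 via ϵ: add q14.
From q14 via ϵ: add q16.
No new states can be added; the closed set is {q0, q2, q9, q14, q16}.

{q0, q2, q9, q14, q16}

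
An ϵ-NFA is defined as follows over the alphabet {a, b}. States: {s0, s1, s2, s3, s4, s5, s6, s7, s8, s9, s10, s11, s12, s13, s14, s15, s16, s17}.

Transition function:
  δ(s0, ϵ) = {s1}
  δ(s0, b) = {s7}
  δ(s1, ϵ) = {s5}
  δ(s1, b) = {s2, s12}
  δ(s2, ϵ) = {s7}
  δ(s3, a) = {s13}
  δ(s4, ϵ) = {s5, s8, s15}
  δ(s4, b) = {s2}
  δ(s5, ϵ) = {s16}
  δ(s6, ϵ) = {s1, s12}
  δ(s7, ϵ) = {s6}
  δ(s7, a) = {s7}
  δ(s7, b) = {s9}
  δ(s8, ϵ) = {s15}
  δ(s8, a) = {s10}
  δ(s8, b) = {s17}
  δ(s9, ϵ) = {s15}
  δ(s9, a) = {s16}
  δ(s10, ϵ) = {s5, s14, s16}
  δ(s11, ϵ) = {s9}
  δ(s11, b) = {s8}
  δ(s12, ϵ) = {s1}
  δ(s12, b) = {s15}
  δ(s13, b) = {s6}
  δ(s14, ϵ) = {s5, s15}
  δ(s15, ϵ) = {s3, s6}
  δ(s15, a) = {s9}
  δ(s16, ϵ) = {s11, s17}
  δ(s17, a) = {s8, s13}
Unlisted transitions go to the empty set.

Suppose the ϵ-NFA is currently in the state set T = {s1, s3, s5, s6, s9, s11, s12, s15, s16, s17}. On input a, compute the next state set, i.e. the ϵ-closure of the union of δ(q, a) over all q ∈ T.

{s1, s3, s5, s6, s8, s9, s11, s12, s13, s15, s16, s17}

s3 on a → {s13}.
s9 on a → {s16}.
s15 on a → {s9}.
s17 on a → {s8, s13}.
No a-transition from s1, s5, s6, s11, s12, s16.
Union after reading a: {s8, s9, s13, s16}.
Now take the ϵ-closure:
From s8 via ϵ: add s15.
From s16 via ϵ: add s11, s17.
From s15 via ϵ: add s3, s6.
From s6 via ϵ: add s1, s12.
From s1 via ϵ: add s5.
No new states can be added; the closed set is {s1, s3, s5, s6, s8, s9, s11, s12, s13, s15, s16, s17}.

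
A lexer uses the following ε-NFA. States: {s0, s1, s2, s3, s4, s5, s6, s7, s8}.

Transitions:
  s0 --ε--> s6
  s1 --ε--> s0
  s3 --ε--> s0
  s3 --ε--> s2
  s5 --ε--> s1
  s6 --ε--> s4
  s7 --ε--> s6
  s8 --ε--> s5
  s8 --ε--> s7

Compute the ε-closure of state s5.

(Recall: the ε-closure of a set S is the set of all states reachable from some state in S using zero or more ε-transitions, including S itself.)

Start with {s5}.
From s5 via ε: add s1.
From s1 via ε: add s0.
From s0 via ε: add s6.
From s6 via ε: add s4.
No new states can be added; the closed set is {s0, s1, s4, s5, s6}.

{s0, s1, s4, s5, s6}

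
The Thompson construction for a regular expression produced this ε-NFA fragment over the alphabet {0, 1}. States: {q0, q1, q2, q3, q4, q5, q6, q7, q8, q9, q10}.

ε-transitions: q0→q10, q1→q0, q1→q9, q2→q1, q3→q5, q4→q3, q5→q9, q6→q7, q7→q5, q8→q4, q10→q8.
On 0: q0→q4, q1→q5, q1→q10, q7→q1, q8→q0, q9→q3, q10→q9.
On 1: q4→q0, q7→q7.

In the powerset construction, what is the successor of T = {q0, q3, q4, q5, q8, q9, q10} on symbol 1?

q4 on 1 → {q0}.
No 1-transition from q0, q3, q5, q8, q9, q10.
Union after reading 1: {q0}.
Now take the ε-closure:
From q0 via ε: add q10.
From q10 via ε: add q8.
From q8 via ε: add q4.
From q4 via ε: add q3.
From q3 via ε: add q5.
From q5 via ε: add q9.
No new states can be added; the closed set is {q0, q3, q4, q5, q8, q9, q10}.

{q0, q3, q4, q5, q8, q9, q10}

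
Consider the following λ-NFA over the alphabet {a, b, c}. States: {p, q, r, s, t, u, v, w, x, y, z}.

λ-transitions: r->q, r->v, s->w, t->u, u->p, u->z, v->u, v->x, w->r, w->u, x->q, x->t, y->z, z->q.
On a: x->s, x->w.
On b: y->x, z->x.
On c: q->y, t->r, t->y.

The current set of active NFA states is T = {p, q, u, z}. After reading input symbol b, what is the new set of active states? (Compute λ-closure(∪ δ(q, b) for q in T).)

z on b → {x}.
No b-transition from p, q, u.
Union after reading b: {x}.
Now take the λ-closure:
From x via λ: add q, t.
From t via λ: add u.
From u via λ: add p, z.
No new states can be added; the closed set is {p, q, t, u, x, z}.

{p, q, t, u, x, z}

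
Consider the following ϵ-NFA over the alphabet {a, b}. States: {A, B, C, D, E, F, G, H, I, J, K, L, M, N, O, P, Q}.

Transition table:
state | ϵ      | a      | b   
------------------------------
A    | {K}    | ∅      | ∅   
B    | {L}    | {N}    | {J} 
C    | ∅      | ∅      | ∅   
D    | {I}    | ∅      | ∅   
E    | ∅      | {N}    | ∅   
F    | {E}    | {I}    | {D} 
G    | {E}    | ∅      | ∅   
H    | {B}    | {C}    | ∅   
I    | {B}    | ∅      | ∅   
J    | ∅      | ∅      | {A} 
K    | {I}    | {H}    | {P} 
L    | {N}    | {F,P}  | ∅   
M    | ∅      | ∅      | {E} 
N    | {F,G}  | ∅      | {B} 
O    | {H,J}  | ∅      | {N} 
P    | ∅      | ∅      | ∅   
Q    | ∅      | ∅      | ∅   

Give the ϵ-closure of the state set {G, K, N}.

{B, E, F, G, I, K, L, N}

Start with {G, K, N}.
From G via ϵ: add E.
From K via ϵ: add I.
From N via ϵ: add F.
From I via ϵ: add B.
From B via ϵ: add L.
No new states can be added; the closed set is {B, E, F, G, I, K, L, N}.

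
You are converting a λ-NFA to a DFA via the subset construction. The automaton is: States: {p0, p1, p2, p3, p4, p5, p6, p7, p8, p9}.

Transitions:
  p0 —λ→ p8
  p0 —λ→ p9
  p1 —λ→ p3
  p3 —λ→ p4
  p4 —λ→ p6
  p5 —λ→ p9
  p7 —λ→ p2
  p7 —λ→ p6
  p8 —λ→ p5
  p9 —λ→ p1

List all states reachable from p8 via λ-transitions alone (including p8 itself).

{p1, p3, p4, p5, p6, p8, p9}

Start with {p8}.
From p8 via λ: add p5.
From p5 via λ: add p9.
From p9 via λ: add p1.
From p1 via λ: add p3.
From p3 via λ: add p4.
From p4 via λ: add p6.
No new states can be added; the closed set is {p1, p3, p4, p5, p6, p8, p9}.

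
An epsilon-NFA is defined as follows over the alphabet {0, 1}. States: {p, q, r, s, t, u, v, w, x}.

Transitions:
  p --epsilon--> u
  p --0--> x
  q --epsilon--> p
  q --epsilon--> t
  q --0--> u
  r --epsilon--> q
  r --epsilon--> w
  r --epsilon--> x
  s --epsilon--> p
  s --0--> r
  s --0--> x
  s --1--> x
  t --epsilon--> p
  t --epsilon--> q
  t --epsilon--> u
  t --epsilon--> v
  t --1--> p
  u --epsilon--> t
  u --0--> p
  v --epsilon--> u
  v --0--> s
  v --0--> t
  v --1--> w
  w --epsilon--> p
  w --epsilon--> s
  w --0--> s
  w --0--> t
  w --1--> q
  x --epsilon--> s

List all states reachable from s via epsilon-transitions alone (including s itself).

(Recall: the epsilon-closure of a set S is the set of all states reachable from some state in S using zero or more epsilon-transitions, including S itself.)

Start with {s}.
From s via epsilon: add p.
From p via epsilon: add u.
From u via epsilon: add t.
From t via epsilon: add q, v.
No new states can be added; the closed set is {p, q, s, t, u, v}.

{p, q, s, t, u, v}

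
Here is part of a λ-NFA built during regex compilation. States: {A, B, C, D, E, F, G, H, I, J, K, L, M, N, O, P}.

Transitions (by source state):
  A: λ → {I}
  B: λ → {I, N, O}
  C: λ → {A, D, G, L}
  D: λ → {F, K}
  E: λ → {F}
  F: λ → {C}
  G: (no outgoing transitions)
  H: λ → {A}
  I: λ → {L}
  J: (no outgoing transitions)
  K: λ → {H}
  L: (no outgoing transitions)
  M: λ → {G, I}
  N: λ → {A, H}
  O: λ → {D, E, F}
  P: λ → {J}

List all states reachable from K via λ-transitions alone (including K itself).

{A, H, I, K, L}

Start with {K}.
From K via λ: add H.
From H via λ: add A.
From A via λ: add I.
From I via λ: add L.
No new states can be added; the closed set is {A, H, I, K, L}.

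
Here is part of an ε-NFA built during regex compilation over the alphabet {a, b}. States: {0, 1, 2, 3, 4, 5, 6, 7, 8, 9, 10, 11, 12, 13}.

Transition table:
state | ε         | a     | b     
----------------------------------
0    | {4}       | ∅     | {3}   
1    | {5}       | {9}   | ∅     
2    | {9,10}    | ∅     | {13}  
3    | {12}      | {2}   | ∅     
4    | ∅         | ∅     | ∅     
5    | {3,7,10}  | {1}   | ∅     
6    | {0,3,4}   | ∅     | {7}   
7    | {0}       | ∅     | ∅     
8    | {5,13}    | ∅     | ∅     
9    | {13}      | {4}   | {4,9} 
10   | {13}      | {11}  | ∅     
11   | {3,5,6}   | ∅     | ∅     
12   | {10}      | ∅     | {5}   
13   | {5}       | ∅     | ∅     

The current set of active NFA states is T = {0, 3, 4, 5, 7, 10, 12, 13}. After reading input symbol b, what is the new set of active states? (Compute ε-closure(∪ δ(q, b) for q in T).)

{0, 3, 4, 5, 7, 10, 12, 13}

0 on b → {3}.
12 on b → {5}.
No b-transition from 3, 4, 5, 7, 10, 13.
Union after reading b: {3, 5}.
Now take the ε-closure:
From 3 via ε: add 12.
From 5 via ε: add 7, 10.
From 7 via ε: add 0.
From 10 via ε: add 13.
From 0 via ε: add 4.
No new states can be added; the closed set is {0, 3, 4, 5, 7, 10, 12, 13}.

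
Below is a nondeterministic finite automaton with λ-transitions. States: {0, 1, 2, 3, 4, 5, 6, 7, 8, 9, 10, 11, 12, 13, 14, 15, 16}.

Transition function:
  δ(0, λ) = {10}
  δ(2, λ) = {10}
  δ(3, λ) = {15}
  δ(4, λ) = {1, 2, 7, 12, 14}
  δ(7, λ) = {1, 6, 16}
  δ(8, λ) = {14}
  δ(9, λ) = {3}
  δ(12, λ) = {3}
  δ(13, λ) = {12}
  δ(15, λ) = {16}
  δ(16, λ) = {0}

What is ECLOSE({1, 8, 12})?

Start with {1, 8, 12}.
From 8 via λ: add 14.
From 12 via λ: add 3.
From 3 via λ: add 15.
From 15 via λ: add 16.
From 16 via λ: add 0.
From 0 via λ: add 10.
No new states can be added; the closed set is {0, 1, 3, 8, 10, 12, 14, 15, 16}.

{0, 1, 3, 8, 10, 12, 14, 15, 16}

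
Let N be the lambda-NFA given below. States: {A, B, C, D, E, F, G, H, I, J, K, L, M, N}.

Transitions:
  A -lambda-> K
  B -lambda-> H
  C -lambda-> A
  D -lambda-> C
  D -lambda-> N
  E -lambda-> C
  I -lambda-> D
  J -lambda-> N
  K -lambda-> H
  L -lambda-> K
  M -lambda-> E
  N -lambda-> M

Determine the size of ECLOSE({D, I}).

Start with {D, I}.
From D via lambda: add C, N.
From C via lambda: add A.
From N via lambda: add M.
From A via lambda: add K.
From M via lambda: add E.
From K via lambda: add H.
lambda-closure = {A, C, D, E, H, I, K, M, N}, which has 9 states.

9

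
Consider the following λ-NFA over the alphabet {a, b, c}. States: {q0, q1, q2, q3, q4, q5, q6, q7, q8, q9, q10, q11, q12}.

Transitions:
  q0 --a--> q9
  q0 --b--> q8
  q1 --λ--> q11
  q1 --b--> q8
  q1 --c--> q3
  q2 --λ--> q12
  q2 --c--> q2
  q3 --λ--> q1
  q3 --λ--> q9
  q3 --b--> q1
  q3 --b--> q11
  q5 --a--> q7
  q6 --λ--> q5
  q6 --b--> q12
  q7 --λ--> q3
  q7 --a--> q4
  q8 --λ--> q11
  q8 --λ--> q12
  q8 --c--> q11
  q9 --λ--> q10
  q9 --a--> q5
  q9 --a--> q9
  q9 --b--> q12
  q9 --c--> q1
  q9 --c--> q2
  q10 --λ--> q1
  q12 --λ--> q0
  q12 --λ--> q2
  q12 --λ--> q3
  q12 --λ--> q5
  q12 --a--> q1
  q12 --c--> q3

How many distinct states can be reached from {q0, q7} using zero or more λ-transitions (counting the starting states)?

7

Start with {q0, q7}.
From q7 via λ: add q3.
From q3 via λ: add q1, q9.
From q1 via λ: add q11.
From q9 via λ: add q10.
λ-closure = {q0, q1, q3, q7, q9, q10, q11}, which has 7 states.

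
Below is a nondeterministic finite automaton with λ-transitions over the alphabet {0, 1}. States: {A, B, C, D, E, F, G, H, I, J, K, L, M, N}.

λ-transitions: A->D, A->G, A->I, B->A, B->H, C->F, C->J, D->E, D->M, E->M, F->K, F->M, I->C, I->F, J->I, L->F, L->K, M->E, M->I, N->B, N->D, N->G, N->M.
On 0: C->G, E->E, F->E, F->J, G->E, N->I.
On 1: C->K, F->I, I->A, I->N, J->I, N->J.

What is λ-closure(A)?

Start with {A}.
From A via λ: add D, G, I.
From D via λ: add E, M.
From I via λ: add C, F.
From C via λ: add J.
From F via λ: add K.
No new states can be added; the closed set is {A, C, D, E, F, G, I, J, K, M}.

{A, C, D, E, F, G, I, J, K, M}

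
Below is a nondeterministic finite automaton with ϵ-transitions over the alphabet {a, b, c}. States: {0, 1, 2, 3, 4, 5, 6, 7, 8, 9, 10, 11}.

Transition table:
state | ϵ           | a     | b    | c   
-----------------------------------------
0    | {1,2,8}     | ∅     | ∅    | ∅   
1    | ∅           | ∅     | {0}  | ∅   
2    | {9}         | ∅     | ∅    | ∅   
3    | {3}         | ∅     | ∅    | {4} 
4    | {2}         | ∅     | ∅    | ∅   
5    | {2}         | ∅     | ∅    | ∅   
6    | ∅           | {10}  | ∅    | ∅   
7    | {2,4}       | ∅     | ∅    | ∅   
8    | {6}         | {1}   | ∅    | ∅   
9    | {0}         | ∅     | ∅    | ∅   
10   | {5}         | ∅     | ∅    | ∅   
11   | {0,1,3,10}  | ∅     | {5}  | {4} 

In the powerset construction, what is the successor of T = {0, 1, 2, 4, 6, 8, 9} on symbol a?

6 on a → {10}.
8 on a → {1}.
No a-transition from 0, 1, 2, 4, 9.
Union after reading a: {1, 10}.
Now take the ϵ-closure:
From 10 via ϵ: add 5.
From 5 via ϵ: add 2.
From 2 via ϵ: add 9.
From 9 via ϵ: add 0.
From 0 via ϵ: add 8.
From 8 via ϵ: add 6.
No new states can be added; the closed set is {0, 1, 2, 5, 6, 8, 9, 10}.

{0, 1, 2, 5, 6, 8, 9, 10}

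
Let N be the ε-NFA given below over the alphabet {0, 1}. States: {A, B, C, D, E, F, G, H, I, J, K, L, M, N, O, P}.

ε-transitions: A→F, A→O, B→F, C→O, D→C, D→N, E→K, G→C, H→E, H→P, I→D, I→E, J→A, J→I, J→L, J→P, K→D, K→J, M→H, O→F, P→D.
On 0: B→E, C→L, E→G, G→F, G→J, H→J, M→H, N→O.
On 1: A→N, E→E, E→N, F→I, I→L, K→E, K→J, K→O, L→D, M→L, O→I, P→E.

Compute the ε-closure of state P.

{C, D, F, N, O, P}

Start with {P}.
From P via ε: add D.
From D via ε: add C, N.
From C via ε: add O.
From O via ε: add F.
No new states can be added; the closed set is {C, D, F, N, O, P}.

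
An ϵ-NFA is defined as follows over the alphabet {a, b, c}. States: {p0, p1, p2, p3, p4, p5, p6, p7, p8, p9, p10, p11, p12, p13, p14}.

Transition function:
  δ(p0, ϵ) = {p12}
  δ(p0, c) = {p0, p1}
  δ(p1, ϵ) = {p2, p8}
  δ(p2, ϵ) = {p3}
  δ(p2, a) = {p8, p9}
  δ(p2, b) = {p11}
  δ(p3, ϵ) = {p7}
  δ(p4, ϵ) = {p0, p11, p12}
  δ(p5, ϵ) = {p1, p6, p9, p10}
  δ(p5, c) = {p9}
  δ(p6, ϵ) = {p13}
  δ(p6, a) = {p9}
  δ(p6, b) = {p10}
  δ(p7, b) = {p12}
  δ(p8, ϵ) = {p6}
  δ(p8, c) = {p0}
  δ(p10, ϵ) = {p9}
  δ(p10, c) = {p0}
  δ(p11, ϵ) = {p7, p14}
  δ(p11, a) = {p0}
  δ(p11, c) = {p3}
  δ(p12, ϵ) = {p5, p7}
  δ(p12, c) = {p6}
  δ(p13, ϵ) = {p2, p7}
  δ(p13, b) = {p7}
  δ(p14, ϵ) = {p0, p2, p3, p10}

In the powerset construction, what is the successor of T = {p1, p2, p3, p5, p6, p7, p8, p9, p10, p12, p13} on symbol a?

{p2, p3, p6, p7, p8, p9, p13}

p2 on a → {p8, p9}.
p6 on a → {p9}.
No a-transition from p1, p3, p5, p7, p8, p9, p10, p12, p13.
Union after reading a: {p8, p9}.
Now take the ϵ-closure:
From p8 via ϵ: add p6.
From p6 via ϵ: add p13.
From p13 via ϵ: add p2, p7.
From p2 via ϵ: add p3.
No new states can be added; the closed set is {p2, p3, p6, p7, p8, p9, p13}.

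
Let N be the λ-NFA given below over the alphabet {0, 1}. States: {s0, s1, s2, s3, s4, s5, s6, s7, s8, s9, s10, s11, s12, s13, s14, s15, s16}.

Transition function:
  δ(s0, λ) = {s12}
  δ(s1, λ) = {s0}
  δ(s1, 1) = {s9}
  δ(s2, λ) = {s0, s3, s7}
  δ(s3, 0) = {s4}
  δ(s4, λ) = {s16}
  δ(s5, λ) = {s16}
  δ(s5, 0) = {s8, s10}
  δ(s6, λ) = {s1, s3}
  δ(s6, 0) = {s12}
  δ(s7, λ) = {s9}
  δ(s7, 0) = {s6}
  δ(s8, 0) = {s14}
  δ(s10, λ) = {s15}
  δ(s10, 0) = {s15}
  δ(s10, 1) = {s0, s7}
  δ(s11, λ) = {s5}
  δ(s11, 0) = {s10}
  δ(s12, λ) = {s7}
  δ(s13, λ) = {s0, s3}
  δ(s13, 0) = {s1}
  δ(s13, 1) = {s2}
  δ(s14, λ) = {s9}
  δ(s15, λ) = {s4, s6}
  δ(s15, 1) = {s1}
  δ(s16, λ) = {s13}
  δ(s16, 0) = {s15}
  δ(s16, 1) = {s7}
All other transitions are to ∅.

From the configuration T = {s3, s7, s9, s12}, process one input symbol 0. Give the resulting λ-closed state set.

s3 on 0 → {s4}.
s7 on 0 → {s6}.
No 0-transition from s9, s12.
Union after reading 0: {s4, s6}.
Now take the λ-closure:
From s4 via λ: add s16.
From s6 via λ: add s1, s3.
From s1 via λ: add s0.
From s16 via λ: add s13.
From s0 via λ: add s12.
From s12 via λ: add s7.
From s7 via λ: add s9.
No new states can be added; the closed set is {s0, s1, s3, s4, s6, s7, s9, s12, s13, s16}.

{s0, s1, s3, s4, s6, s7, s9, s12, s13, s16}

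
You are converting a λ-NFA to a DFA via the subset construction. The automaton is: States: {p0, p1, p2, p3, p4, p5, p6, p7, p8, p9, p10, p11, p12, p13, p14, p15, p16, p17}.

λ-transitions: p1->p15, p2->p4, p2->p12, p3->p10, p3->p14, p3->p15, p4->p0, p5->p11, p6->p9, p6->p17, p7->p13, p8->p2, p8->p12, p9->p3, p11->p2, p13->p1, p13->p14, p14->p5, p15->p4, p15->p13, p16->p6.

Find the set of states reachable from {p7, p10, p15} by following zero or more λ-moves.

{p0, p1, p2, p4, p5, p7, p10, p11, p12, p13, p14, p15}

Start with {p7, p10, p15}.
From p7 via λ: add p13.
From p15 via λ: add p4.
From p4 via λ: add p0.
From p13 via λ: add p1, p14.
From p14 via λ: add p5.
From p5 via λ: add p11.
From p11 via λ: add p2.
From p2 via λ: add p12.
No new states can be added; the closed set is {p0, p1, p2, p4, p5, p7, p10, p11, p12, p13, p14, p15}.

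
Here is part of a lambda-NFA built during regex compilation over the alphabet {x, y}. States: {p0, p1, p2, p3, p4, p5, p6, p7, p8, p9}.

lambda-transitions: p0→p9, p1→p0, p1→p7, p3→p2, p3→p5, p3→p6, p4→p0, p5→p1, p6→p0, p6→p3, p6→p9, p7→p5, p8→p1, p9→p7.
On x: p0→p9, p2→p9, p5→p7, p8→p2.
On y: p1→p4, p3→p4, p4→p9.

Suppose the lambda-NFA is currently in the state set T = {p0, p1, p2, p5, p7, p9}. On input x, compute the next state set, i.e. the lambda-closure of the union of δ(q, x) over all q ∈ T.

p0 on x → {p9}.
p2 on x → {p9}.
p5 on x → {p7}.
No x-transition from p1, p7, p9.
Union after reading x: {p7, p9}.
Now take the lambda-closure:
From p7 via lambda: add p5.
From p5 via lambda: add p1.
From p1 via lambda: add p0.
No new states can be added; the closed set is {p0, p1, p5, p7, p9}.

{p0, p1, p5, p7, p9}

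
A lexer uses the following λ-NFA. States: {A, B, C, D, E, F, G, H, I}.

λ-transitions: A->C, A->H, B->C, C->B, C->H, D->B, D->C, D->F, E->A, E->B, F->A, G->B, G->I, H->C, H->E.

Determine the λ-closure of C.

Start with {C}.
From C via λ: add B, H.
From H via λ: add E.
From E via λ: add A.
No new states can be added; the closed set is {A, B, C, E, H}.

{A, B, C, E, H}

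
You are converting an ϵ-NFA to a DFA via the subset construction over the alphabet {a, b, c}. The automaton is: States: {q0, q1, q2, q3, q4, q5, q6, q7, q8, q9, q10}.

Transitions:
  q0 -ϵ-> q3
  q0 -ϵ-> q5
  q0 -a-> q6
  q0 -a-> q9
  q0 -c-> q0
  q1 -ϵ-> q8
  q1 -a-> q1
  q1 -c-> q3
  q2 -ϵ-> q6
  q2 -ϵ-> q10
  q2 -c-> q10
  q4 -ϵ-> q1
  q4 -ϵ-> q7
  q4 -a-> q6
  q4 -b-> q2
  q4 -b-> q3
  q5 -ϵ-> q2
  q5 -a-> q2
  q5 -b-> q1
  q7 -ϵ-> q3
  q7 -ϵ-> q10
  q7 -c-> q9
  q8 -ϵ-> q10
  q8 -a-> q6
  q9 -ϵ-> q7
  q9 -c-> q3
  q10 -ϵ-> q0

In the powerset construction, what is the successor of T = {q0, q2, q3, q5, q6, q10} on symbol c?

{q0, q2, q3, q5, q6, q10}

q0 on c → {q0}.
q2 on c → {q10}.
No c-transition from q3, q5, q6, q10.
Union after reading c: {q0, q10}.
Now take the ϵ-closure:
From q0 via ϵ: add q3, q5.
From q5 via ϵ: add q2.
From q2 via ϵ: add q6.
No new states can be added; the closed set is {q0, q2, q3, q5, q6, q10}.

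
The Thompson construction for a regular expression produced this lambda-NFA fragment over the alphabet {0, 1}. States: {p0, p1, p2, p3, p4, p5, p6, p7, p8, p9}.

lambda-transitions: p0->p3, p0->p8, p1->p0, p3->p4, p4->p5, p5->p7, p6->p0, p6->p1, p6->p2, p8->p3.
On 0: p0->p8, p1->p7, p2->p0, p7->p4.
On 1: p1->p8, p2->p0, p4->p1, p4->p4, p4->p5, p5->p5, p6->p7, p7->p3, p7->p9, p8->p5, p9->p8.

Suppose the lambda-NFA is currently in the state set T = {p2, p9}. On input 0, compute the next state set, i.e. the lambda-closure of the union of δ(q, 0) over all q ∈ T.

p2 on 0 → {p0}.
No 0-transition from p9.
Union after reading 0: {p0}.
Now take the lambda-closure:
From p0 via lambda: add p3, p8.
From p3 via lambda: add p4.
From p4 via lambda: add p5.
From p5 via lambda: add p7.
No new states can be added; the closed set is {p0, p3, p4, p5, p7, p8}.

{p0, p3, p4, p5, p7, p8}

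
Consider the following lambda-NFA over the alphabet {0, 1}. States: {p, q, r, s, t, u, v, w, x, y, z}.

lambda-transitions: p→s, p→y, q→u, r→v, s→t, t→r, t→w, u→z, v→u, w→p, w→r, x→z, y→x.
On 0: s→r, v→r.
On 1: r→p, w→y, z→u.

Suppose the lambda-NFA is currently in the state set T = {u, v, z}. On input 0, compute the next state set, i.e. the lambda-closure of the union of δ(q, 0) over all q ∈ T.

{r, u, v, z}

v on 0 → {r}.
No 0-transition from u, z.
Union after reading 0: {r}.
Now take the lambda-closure:
From r via lambda: add v.
From v via lambda: add u.
From u via lambda: add z.
No new states can be added; the closed set is {r, u, v, z}.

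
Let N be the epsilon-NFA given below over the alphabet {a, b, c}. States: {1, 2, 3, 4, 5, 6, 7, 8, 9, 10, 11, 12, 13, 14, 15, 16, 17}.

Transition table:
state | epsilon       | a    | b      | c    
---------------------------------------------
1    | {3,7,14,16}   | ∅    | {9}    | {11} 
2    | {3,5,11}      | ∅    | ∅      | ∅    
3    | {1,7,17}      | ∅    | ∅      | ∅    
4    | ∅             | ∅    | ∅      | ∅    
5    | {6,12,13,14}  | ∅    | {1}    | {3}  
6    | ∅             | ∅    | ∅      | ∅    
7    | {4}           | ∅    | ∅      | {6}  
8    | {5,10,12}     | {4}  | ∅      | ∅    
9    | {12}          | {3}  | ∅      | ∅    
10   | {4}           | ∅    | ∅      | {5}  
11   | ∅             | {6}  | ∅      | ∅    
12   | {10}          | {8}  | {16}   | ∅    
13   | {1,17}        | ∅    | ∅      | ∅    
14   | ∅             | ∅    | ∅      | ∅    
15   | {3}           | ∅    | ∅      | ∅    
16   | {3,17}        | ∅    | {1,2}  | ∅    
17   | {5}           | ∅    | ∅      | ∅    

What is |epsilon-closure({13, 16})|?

12

Start with {13, 16}.
From 13 via epsilon: add 1, 17.
From 16 via epsilon: add 3.
From 1 via epsilon: add 7, 14.
From 17 via epsilon: add 5.
From 5 via epsilon: add 6, 12.
From 7 via epsilon: add 4.
From 12 via epsilon: add 10.
epsilon-closure = {1, 3, 4, 5, 6, 7, 10, 12, 13, 14, 16, 17}, which has 12 states.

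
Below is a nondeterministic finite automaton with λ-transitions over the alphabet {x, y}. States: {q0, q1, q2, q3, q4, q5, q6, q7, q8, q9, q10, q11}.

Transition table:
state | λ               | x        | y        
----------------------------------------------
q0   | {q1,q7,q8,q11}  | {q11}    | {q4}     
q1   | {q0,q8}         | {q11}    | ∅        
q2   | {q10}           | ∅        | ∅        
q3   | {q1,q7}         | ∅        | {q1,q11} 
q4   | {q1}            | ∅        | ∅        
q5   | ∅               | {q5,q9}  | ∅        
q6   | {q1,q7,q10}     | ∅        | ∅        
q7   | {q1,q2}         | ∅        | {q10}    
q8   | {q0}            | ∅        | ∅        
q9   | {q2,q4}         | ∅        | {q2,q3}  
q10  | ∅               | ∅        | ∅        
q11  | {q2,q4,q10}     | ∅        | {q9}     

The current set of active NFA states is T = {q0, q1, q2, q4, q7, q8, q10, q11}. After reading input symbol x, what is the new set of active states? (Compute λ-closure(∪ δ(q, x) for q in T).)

{q0, q1, q2, q4, q7, q8, q10, q11}

q0 on x → {q11}.
q1 on x → {q11}.
No x-transition from q2, q4, q7, q8, q10, q11.
Union after reading x: {q11}.
Now take the λ-closure:
From q11 via λ: add q2, q4, q10.
From q4 via λ: add q1.
From q1 via λ: add q0, q8.
From q0 via λ: add q7.
No new states can be added; the closed set is {q0, q1, q2, q4, q7, q8, q10, q11}.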